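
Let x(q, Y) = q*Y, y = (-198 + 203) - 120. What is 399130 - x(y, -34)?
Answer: 395220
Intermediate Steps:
y = -115 (y = 5 - 120 = -115)
x(q, Y) = Y*q
399130 - x(y, -34) = 399130 - (-34)*(-115) = 399130 - 1*3910 = 399130 - 3910 = 395220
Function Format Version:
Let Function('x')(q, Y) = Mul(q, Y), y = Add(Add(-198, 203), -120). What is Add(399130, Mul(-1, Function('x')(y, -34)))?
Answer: 395220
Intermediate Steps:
y = -115 (y = Add(5, -120) = -115)
Function('x')(q, Y) = Mul(Y, q)
Add(399130, Mul(-1, Function('x')(y, -34))) = Add(399130, Mul(-1, Mul(-34, -115))) = Add(399130, Mul(-1, 3910)) = Add(399130, -3910) = 395220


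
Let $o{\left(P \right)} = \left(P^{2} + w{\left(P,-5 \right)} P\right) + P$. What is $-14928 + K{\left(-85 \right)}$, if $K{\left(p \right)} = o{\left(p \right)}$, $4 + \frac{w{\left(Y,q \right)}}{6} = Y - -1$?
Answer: $37092$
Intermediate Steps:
$w{\left(Y,q \right)} = -18 + 6 Y$ ($w{\left(Y,q \right)} = -24 + 6 \left(Y - -1\right) = -24 + 6 \left(Y + 1\right) = -24 + 6 \left(1 + Y\right) = -24 + \left(6 + 6 Y\right) = -18 + 6 Y$)
$o{\left(P \right)} = P + P^{2} + P \left(-18 + 6 P\right)$ ($o{\left(P \right)} = \left(P^{2} + \left(-18 + 6 P\right) P\right) + P = \left(P^{2} + P \left(-18 + 6 P\right)\right) + P = P + P^{2} + P \left(-18 + 6 P\right)$)
$K{\left(p \right)} = p \left(-17 + 7 p\right)$
$-14928 + K{\left(-85 \right)} = -14928 - 85 \left(-17 + 7 \left(-85\right)\right) = -14928 - 85 \left(-17 - 595\right) = -14928 - -52020 = -14928 + 52020 = 37092$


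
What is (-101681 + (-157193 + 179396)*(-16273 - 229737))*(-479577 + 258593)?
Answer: 1207072441943624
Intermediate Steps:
(-101681 + (-157193 + 179396)*(-16273 - 229737))*(-479577 + 258593) = (-101681 + 22203*(-246010))*(-220984) = (-101681 - 5462160030)*(-220984) = -5462261711*(-220984) = 1207072441943624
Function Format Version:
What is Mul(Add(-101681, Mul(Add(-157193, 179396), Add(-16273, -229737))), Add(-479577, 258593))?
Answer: 1207072441943624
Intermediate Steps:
Mul(Add(-101681, Mul(Add(-157193, 179396), Add(-16273, -229737))), Add(-479577, 258593)) = Mul(Add(-101681, Mul(22203, -246010)), -220984) = Mul(Add(-101681, -5462160030), -220984) = Mul(-5462261711, -220984) = 1207072441943624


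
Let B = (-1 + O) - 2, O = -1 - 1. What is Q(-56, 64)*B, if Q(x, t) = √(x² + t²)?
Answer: -40*√113 ≈ -425.21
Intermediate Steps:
O = -2
B = -5 (B = (-1 - 2) - 2 = -3 - 2 = -5)
Q(x, t) = √(t² + x²)
Q(-56, 64)*B = √(64² + (-56)²)*(-5) = √(4096 + 3136)*(-5) = √7232*(-5) = (8*√113)*(-5) = -40*√113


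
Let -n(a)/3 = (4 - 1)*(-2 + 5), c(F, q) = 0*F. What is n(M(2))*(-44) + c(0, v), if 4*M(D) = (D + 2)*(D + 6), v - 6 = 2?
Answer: 1188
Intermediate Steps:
v = 8 (v = 6 + 2 = 8)
c(F, q) = 0
M(D) = (2 + D)*(6 + D)/4 (M(D) = ((D + 2)*(D + 6))/4 = ((2 + D)*(6 + D))/4 = (2 + D)*(6 + D)/4)
n(a) = -27 (n(a) = -3*(4 - 1)*(-2 + 5) = -9*3 = -3*9 = -27)
n(M(2))*(-44) + c(0, v) = -27*(-44) + 0 = 1188 + 0 = 1188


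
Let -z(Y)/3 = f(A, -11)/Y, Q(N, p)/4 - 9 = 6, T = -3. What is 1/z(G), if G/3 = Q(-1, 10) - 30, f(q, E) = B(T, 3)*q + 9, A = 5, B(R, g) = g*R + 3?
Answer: 10/7 ≈ 1.4286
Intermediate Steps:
Q(N, p) = 60 (Q(N, p) = 36 + 4*6 = 36 + 24 = 60)
B(R, g) = 3 + R*g (B(R, g) = R*g + 3 = 3 + R*g)
f(q, E) = 9 - 6*q (f(q, E) = (3 - 3*3)*q + 9 = (3 - 9)*q + 9 = -6*q + 9 = 9 - 6*q)
G = 90 (G = 3*(60 - 30) = 3*30 = 90)
z(Y) = 63/Y (z(Y) = -3*(9 - 6*5)/Y = -3*(9 - 30)/Y = -(-63)/Y = 63/Y)
1/z(G) = 1/(63/90) = 1/(63*(1/90)) = 1/(7/10) = 10/7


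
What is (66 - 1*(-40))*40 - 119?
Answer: 4121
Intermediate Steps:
(66 - 1*(-40))*40 - 119 = (66 + 40)*40 - 119 = 106*40 - 119 = 4240 - 119 = 4121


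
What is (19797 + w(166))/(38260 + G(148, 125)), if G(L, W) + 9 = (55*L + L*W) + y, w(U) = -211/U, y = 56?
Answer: 3286091/10781202 ≈ 0.30480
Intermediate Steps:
G(L, W) = 47 + 55*L + L*W (G(L, W) = -9 + ((55*L + L*W) + 56) = -9 + (56 + 55*L + L*W) = 47 + 55*L + L*W)
(19797 + w(166))/(38260 + G(148, 125)) = (19797 - 211/166)/(38260 + (47 + 55*148 + 148*125)) = (19797 - 211*1/166)/(38260 + (47 + 8140 + 18500)) = (19797 - 211/166)/(38260 + 26687) = (3286091/166)/64947 = (3286091/166)*(1/64947) = 3286091/10781202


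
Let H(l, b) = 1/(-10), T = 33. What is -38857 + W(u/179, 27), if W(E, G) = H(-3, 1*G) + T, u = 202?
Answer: -388241/10 ≈ -38824.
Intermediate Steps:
H(l, b) = -⅒
W(E, G) = 329/10 (W(E, G) = -⅒ + 33 = 329/10)
-38857 + W(u/179, 27) = -38857 + 329/10 = -388241/10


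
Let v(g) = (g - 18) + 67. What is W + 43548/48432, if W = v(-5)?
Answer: 181213/4036 ≈ 44.899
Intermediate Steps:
v(g) = 49 + g (v(g) = (-18 + g) + 67 = 49 + g)
W = 44 (W = 49 - 5 = 44)
W + 43548/48432 = 44 + 43548/48432 = 44 + 43548*(1/48432) = 44 + 3629/4036 = 181213/4036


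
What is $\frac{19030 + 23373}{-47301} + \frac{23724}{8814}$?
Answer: $\frac{124738147}{69485169} \approx 1.7952$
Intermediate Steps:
$\frac{19030 + 23373}{-47301} + \frac{23724}{8814} = 42403 \left(- \frac{1}{47301}\right) + 23724 \cdot \frac{1}{8814} = - \frac{42403}{47301} + \frac{3954}{1469} = \frac{124738147}{69485169}$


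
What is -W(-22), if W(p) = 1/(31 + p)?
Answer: -⅑ ≈ -0.11111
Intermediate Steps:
-W(-22) = -1/(31 - 22) = -1/9 = -1*⅑ = -⅑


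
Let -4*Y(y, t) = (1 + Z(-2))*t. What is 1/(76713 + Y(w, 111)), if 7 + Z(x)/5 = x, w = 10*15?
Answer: 1/77934 ≈ 1.2831e-5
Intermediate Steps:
w = 150
Z(x) = -35 + 5*x
Y(y, t) = 11*t (Y(y, t) = -(1 + (-35 + 5*(-2)))*t/4 = -(1 + (-35 - 10))*t/4 = -(1 - 45)*t/4 = -(-11)*t = 11*t)
1/(76713 + Y(w, 111)) = 1/(76713 + 11*111) = 1/(76713 + 1221) = 1/77934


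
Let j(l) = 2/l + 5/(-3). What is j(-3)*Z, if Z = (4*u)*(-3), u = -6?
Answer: -168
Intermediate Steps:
j(l) = -5/3 + 2/l (j(l) = 2/l + 5*(-⅓) = 2/l - 5/3 = -5/3 + 2/l)
Z = 72 (Z = (4*(-6))*(-3) = -24*(-3) = 72)
j(-3)*Z = (-5/3 + 2/(-3))*72 = (-5/3 + 2*(-⅓))*72 = (-5/3 - ⅔)*72 = -7/3*72 = -168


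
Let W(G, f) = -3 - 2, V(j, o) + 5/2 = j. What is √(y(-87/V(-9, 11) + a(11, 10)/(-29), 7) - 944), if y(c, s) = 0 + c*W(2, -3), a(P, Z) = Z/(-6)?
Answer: I*√3932383209/2001 ≈ 31.339*I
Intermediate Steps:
V(j, o) = -5/2 + j
a(P, Z) = -Z/6 (a(P, Z) = Z*(-⅙) = -Z/6)
W(G, f) = -5
y(c, s) = -5*c (y(c, s) = 0 + c*(-5) = 0 - 5*c = -5*c)
√(y(-87/V(-9, 11) + a(11, 10)/(-29), 7) - 944) = √(-5*(-87/(-5/2 - 9) - ⅙*10/(-29)) - 944) = √(-5*(-87/(-23/2) - 5/3*(-1/29)) - 944) = √(-5*(-87*(-2/23) + 5/87) - 944) = √(-5*(174/23 + 5/87) - 944) = √(-5*15253/2001 - 944) = √(-76265/2001 - 944) = √(-1965209/2001) = I*√3932383209/2001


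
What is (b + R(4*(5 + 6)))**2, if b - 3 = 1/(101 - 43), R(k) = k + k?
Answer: 27867841/3364 ≈ 8284.1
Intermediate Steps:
R(k) = 2*k
b = 175/58 (b = 3 + 1/(101 - 43) = 3 + 1/58 = 175/58 ≈ 3.0172)
(b + R(4*(5 + 6)))**2 = (175/58 + 2*(4*(5 + 6)))**2 = (175/58 + 2*(4*11))**2 = (175/58 + 2*44)**2 = (175/58 + 88)**2 = (5279/58)**2 = 27867841/3364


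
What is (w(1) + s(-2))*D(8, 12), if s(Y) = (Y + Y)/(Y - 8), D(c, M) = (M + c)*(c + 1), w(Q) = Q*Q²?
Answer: 252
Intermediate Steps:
w(Q) = Q³
D(c, M) = (1 + c)*(M + c) (D(c, M) = (M + c)*(1 + c) = (1 + c)*(M + c))
s(Y) = 2*Y/(-8 + Y) (s(Y) = (2*Y)/(-8 + Y) = 2*Y/(-8 + Y))
(w(1) + s(-2))*D(8, 12) = (1³ + 2*(-2)/(-8 - 2))*(12 + 8 + 8² + 12*8) = (1 + 2*(-2)/(-10))*(12 + 8 + 64 + 96) = (1 + 2*(-2)*(-⅒))*180 = (1 + ⅖)*180 = (7/5)*180 = 252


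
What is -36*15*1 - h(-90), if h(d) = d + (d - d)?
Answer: -450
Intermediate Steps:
h(d) = d (h(d) = d + 0 = d)
-36*15*1 - h(-90) = -36*15*1 - 1*(-90) = -540*1 + 90 = -540 + 90 = -450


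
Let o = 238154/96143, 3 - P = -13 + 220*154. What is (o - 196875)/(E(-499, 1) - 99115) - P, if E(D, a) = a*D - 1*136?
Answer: 46397662353853/1370037750 ≈ 33866.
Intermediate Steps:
E(D, a) = -136 + D*a (E(D, a) = D*a - 136 = -136 + D*a)
P = -33864 (P = 3 - (-13 + 220*154) = 3 - (-13 + 33880) = 3 - 1*33867 = 3 - 33867 = -33864)
o = 238154/96143 (o = 238154*(1/96143) = 238154/96143 ≈ 2.4771)
(o - 196875)/(E(-499, 1) - 99115) - P = (238154/96143 - 196875)/((-136 - 499*1) - 99115) - 1*(-33864) = -18927914971/(96143*((-136 - 499) - 99115)) + 33864 = -18927914971/(96143*(-635 - 99115)) + 33864 = -18927914971/96143/(-99750) + 33864 = -18927914971/96143*(-1/99750) + 33864 = 2703987853/1370037750 + 33864 = 46397662353853/1370037750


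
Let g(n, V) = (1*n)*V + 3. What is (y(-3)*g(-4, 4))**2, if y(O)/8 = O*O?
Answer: 876096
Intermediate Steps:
y(O) = 8*O**2 (y(O) = 8*(O*O) = 8*O**2)
g(n, V) = 3 + V*n (g(n, V) = n*V + 3 = V*n + 3 = 3 + V*n)
(y(-3)*g(-4, 4))**2 = ((8*(-3)**2)*(3 + 4*(-4)))**2 = ((8*9)*(3 - 16))**2 = (72*(-13))**2 = (-936)**2 = 876096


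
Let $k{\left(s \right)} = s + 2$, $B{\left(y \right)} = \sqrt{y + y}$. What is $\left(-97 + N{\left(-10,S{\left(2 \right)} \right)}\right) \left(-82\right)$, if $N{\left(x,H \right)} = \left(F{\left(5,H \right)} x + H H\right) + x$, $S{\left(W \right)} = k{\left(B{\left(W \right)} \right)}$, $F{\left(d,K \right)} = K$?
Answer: $10742$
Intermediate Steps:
$B{\left(y \right)} = \sqrt{2} \sqrt{y}$ ($B{\left(y \right)} = \sqrt{2 y} = \sqrt{2} \sqrt{y}$)
$k{\left(s \right)} = 2 + s$
$S{\left(W \right)} = 2 + \sqrt{2} \sqrt{W}$
$N{\left(x,H \right)} = x + H^{2} + H x$ ($N{\left(x,H \right)} = \left(H x + H H\right) + x = \left(H x + H^{2}\right) + x = \left(H^{2} + H x\right) + x = x + H^{2} + H x$)
$\left(-97 + N{\left(-10,S{\left(2 \right)} \right)}\right) \left(-82\right) = \left(-97 + \left(-10 + \left(2 + \sqrt{2} \sqrt{2}\right)^{2} + \left(2 + \sqrt{2} \sqrt{2}\right) \left(-10\right)\right)\right) \left(-82\right) = \left(-97 + \left(-10 + \left(2 + 2\right)^{2} + \left(2 + 2\right) \left(-10\right)\right)\right) \left(-82\right) = \left(-97 + \left(-10 + 4^{2} + 4 \left(-10\right)\right)\right) \left(-82\right) = \left(-97 - 34\right) \left(-82\right) = \left(-131\right) \left(-82\right) = 10742$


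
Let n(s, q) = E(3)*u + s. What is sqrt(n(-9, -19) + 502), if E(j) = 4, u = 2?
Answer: sqrt(501) ≈ 22.383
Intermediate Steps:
n(s, q) = 8 + s (n(s, q) = 4*2 + s = 8 + s)
sqrt(n(-9, -19) + 502) = sqrt((8 - 9) + 502) = sqrt(-1 + 502) = sqrt(501)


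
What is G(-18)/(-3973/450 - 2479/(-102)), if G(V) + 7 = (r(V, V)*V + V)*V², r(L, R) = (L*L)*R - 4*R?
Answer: 128468289825/59192 ≈ 2.1704e+6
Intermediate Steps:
r(L, R) = -4*R + R*L² (r(L, R) = L²*R - 4*R = R*L² - 4*R = -4*R + R*L²)
G(V) = -7 + V²*(V + V²*(-4 + V²)) (G(V) = -7 + ((V*(-4 + V²))*V + V)*V² = -7 + (V²*(-4 + V²) + V)*V² = -7 + (V + V²*(-4 + V²))*V² = -7 + V²*(V + V²*(-4 + V²)))
G(-18)/(-3973/450 - 2479/(-102)) = (-7 + (-18)³ + (-18)⁴*(-4 + (-18)²))/(-3973/450 - 2479/(-102)) = (-7 - 5832 + 104976*(-4 + 324))/(-3973*1/450 - 2479*(-1/102)) = (-7 - 5832 + 104976*320)/(-3973/450 + 2479/102) = (-7 - 5832 + 33592320)/(59192/3825) = 33586481*(3825/59192) = 128468289825/59192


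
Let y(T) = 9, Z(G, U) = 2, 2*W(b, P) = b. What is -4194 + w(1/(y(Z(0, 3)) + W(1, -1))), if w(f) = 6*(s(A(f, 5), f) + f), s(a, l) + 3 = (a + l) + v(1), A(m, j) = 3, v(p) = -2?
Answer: -79890/19 ≈ -4204.7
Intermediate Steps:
W(b, P) = b/2
s(a, l) = -5 + a + l (s(a, l) = -3 + ((a + l) - 2) = -3 + (-2 + a + l) = -5 + a + l)
w(f) = -12 + 12*f (w(f) = 6*((-5 + 3 + f) + f) = 6*((-2 + f) + f) = 6*(-2 + 2*f) = -12 + 12*f)
-4194 + w(1/(y(Z(0, 3)) + W(1, -1))) = -4194 + (-12 + 12/(9 + (½)*1)) = -4194 + (-12 + 12/(9 + ½)) = -4194 + (-12 + 12/(19/2)) = -4194 + (-12 + 12*(2/19)) = -4194 + (-12 + 24/19) = -4194 - 204/19 = -79890/19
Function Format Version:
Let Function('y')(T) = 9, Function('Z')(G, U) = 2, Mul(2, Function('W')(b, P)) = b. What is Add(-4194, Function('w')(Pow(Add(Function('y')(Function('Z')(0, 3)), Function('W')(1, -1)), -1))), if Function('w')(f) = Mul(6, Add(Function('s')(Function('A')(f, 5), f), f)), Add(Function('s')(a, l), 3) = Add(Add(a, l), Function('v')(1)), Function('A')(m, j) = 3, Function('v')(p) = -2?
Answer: Rational(-79890, 19) ≈ -4204.7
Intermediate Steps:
Function('W')(b, P) = Mul(Rational(1, 2), b)
Function('s')(a, l) = Add(-5, a, l) (Function('s')(a, l) = Add(-3, Add(Add(a, l), -2)) = Add(-3, Add(-2, a, l)) = Add(-5, a, l))
Function('w')(f) = Add(-12, Mul(12, f)) (Function('w')(f) = Mul(6, Add(Add(-5, 3, f), f)) = Mul(6, Add(Add(-2, f), f)) = Mul(6, Add(-2, Mul(2, f))) = Add(-12, Mul(12, f)))
Add(-4194, Function('w')(Pow(Add(Function('y')(Function('Z')(0, 3)), Function('W')(1, -1)), -1))) = Add(-4194, Add(-12, Mul(12, Pow(Add(9, Mul(Rational(1, 2), 1)), -1)))) = Add(-4194, Add(-12, Mul(12, Pow(Add(9, Rational(1, 2)), -1)))) = Add(-4194, Add(-12, Mul(12, Pow(Rational(19, 2), -1)))) = Add(-4194, Add(-12, Mul(12, Rational(2, 19)))) = Add(-4194, Add(-12, Rational(24, 19))) = Add(-4194, Rational(-204, 19)) = Rational(-79890, 19)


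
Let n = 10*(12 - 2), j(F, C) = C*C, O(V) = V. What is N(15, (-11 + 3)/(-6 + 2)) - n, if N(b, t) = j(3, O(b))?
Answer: 125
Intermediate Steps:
j(F, C) = C²
N(b, t) = b²
n = 100 (n = 10*10 = 100)
N(15, (-11 + 3)/(-6 + 2)) - n = 15² - 1*100 = 225 - 100 = 125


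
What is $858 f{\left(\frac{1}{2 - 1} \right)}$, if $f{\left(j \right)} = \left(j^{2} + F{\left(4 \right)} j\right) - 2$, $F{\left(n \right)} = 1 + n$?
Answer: $3432$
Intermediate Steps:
$f{\left(j \right)} = -2 + j^{2} + 5 j$ ($f{\left(j \right)} = \left(j^{2} + \left(1 + 4\right) j\right) - 2 = \left(j^{2} + 5 j\right) - 2 = -2 + j^{2} + 5 j$)
$858 f{\left(\frac{1}{2 - 1} \right)} = 858 \left(-2 + \left(\frac{1}{2 - 1}\right)^{2} + \frac{5}{2 - 1}\right) = 858 \left(-2 + \left(1^{-1}\right)^{2} + \frac{5}{1}\right) = 858 \left(-2 + 1^{2} + 5 \cdot 1\right) = 858 \left(-2 + 1 + 5\right) = 858 \cdot 4 = 3432$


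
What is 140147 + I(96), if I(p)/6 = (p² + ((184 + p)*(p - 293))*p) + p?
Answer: -31576141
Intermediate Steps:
I(p) = 6*p + 6*p² + 6*p*(-293 + p)*(184 + p) (I(p) = 6*((p² + ((184 + p)*(p - 293))*p) + p) = 6*((p² + ((184 + p)*(-293 + p))*p) + p) = 6*((p² + ((-293 + p)*(184 + p))*p) + p) = 6*((p² + p*(-293 + p)*(184 + p)) + p) = 6*(p + p² + p*(-293 + p)*(184 + p)) = 6*p + 6*p² + 6*p*(-293 + p)*(184 + p))
140147 + I(96) = 140147 + 6*96*(-53911 + 96² - 108*96) = 140147 + 6*96*(-53911 + 9216 - 10368) = 140147 + 6*96*(-55063) = 140147 - 31716288 = -31576141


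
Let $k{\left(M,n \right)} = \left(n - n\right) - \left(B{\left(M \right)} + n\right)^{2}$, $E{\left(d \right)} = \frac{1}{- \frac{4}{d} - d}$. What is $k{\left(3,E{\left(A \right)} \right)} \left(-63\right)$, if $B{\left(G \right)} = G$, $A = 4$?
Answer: $\frac{12348}{25} \approx 493.92$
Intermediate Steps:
$E{\left(d \right)} = \frac{1}{- d - \frac{4}{d}}$
$k{\left(M,n \right)} = - \left(M + n\right)^{2}$ ($k{\left(M,n \right)} = \left(n - n\right) - \left(M + n\right)^{2} = 0 - \left(M + n\right)^{2} = - \left(M + n\right)^{2}$)
$k{\left(3,E{\left(A \right)} \right)} \left(-63\right) = - \left(3 - \frac{4}{4 + 4^{2}}\right)^{2} \left(-63\right) = - \left(3 - \frac{4}{4 + 16}\right)^{2} \left(-63\right) = - \left(3 - \frac{4}{20}\right)^{2} \left(-63\right) = - \left(3 - 4 \cdot \frac{1}{20}\right)^{2} \left(-63\right) = - \left(3 - \frac{1}{5}\right)^{2} \left(-63\right) = - \left(\frac{14}{5}\right)^{2} \left(-63\right) = \left(-1\right) \frac{196}{25} \left(-63\right) = \left(- \frac{196}{25}\right) \left(-63\right) = \frac{12348}{25}$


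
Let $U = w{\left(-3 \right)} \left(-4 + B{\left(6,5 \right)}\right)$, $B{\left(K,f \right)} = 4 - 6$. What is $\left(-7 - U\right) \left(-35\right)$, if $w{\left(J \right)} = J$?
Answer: $875$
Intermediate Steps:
$B{\left(K,f \right)} = -2$ ($B{\left(K,f \right)} = 4 - 6 = -2$)
$U = 18$ ($U = - 3 \left(-4 - 2\right) = \left(-3\right) \left(-6\right) = 18$)
$\left(-7 - U\right) \left(-35\right) = \left(-7 - 18\right) \left(-35\right) = \left(-25\right) \left(-35\right) = 875$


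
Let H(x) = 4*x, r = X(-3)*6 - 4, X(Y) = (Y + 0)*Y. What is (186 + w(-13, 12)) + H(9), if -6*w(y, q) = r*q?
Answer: 122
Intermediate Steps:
X(Y) = Y**2 (X(Y) = Y*Y = Y**2)
r = 50 (r = (-3)**2*6 - 4 = 9*6 - 4 = 54 - 4 = 50)
w(y, q) = -25*q/3
(186 + w(-13, 12)) + H(9) = (186 - 25/3*12) + 4*9 = (186 - 100) + 36 = 86 + 36 = 122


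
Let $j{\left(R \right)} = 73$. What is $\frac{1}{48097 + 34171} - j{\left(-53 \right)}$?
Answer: $- \frac{6005563}{82268} \approx -73.0$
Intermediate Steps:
$\frac{1}{48097 + 34171} - j{\left(-53 \right)} = \frac{1}{48097 + 34171} - 73 = \frac{1}{82268} - 73 = - \frac{6005563}{82268}$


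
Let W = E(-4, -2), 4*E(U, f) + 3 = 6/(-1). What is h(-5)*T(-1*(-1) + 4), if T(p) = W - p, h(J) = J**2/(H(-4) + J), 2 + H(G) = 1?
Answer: 725/24 ≈ 30.208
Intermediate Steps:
E(U, f) = -9/4 (E(U, f) = -3/4 + (6/(-1))/4 = -3/4 + (6*(-1))/4 = -3/4 + (1/4)*(-6) = -3/4 - 3/2 = -9/4)
W = -9/4 ≈ -2.2500
H(G) = -1 (H(G) = -2 + 1 = -1)
h(J) = J**2/(-1 + J)
T(p) = -9/4 - p
h(-5)*T(-1*(-1) + 4) = ((-5)**2/(-1 - 5))*(-9/4 - (-1*(-1) + 4)) = (25/(-6))*(-9/4 - (1 + 4)) = (25*(-1/6))*(-9/4 - 1*5) = -25*(-9/4 - 5)/6 = -25/6*(-29/4) = 725/24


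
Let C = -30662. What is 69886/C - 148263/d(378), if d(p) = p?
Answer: -762076169/1931706 ≈ -394.51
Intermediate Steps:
69886/C - 148263/d(378) = 69886/(-30662) - 148263/378 = 69886*(-1/30662) - 148263*1/378 = -34943/15331 - 49421/126 = -762076169/1931706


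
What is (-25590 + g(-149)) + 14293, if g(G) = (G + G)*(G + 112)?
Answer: -271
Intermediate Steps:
g(G) = 2*G*(112 + G) (g(G) = (2*G)*(112 + G) = 2*G*(112 + G))
(-25590 + g(-149)) + 14293 = (-25590 + 2*(-149)*(112 - 149)) + 14293 = (-25590 + 2*(-149)*(-37)) + 14293 = (-25590 + 11026) + 14293 = -14564 + 14293 = -271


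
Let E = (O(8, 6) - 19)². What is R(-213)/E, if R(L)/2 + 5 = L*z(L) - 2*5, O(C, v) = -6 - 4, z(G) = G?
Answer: 90708/841 ≈ 107.86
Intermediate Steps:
O(C, v) = -10
R(L) = -30 + 2*L² (R(L) = -10 + 2*(L*L - 2*5) = -10 + 2*(L² - 10) = -10 + 2*(-10 + L²) = -10 + (-20 + 2*L²) = -30 + 2*L²)
E = 841 (E = (-10 - 19)² = (-29)² = 841)
R(-213)/E = (-30 + 2*(-213)²)/841 = (-30 + 2*45369)*(1/841) = (-30 + 90738)*(1/841) = 90708*(1/841) = 90708/841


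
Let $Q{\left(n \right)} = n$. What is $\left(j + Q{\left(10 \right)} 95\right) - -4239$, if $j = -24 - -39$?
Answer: $5204$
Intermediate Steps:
$j = 15$ ($j = -24 + 39 = 15$)
$\left(j + Q{\left(10 \right)} 95\right) - -4239 = \left(15 + 10 \cdot 95\right) - -4239 = \left(15 + 950\right) + 4239 = 965 + 4239 = 5204$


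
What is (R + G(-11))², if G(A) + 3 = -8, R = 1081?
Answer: 1144900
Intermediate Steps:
G(A) = -11 (G(A) = -3 - 8 = -11)
(R + G(-11))² = (1081 - 11)² = 1070² = 1144900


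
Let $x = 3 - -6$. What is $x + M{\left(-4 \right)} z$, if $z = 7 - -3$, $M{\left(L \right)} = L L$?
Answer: $169$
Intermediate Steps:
$M{\left(L \right)} = L^{2}$
$z = 10$ ($z = 7 + 3 = 10$)
$x = 9$ ($x = 3 + 6 = 9$)
$x + M{\left(-4 \right)} z = 9 + \left(-4\right)^{2} \cdot 10 = 9 + 16 \cdot 10 = 9 + 160 = 169$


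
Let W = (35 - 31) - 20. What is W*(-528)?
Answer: 8448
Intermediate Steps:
W = -16 (W = 4 - 20 = -16)
W*(-528) = -16*(-528) = 8448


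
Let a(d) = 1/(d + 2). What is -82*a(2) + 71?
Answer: 101/2 ≈ 50.500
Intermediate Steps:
a(d) = 1/(2 + d)
-82*a(2) + 71 = -82/(2 + 2) + 71 = -82/4 + 71 = -82*¼ + 71 = -41/2 + 71 = 101/2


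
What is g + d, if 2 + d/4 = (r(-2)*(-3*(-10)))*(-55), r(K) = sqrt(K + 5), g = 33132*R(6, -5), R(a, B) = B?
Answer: -165668 - 6600*sqrt(3) ≈ -1.7710e+5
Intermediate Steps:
g = -165660 (g = 33132*(-5) = -165660)
r(K) = sqrt(5 + K)
d = -8 - 6600*sqrt(3) (d = -8 + 4*((sqrt(5 - 2)*(-3*(-10)))*(-55)) = -8 + 4*((sqrt(3)*30)*(-55)) = -8 + 4*((30*sqrt(3))*(-55)) = -8 + 4*(-1650*sqrt(3)) = -8 - 6600*sqrt(3) ≈ -11440.)
g + d = -165660 + (-8 - 6600*sqrt(3)) = -165668 - 6600*sqrt(3)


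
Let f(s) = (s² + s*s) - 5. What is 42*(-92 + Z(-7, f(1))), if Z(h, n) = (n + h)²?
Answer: 336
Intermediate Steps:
f(s) = -5 + 2*s² (f(s) = (s² + s²) - 5 = 2*s² - 5 = -5 + 2*s²)
Z(h, n) = (h + n)²
42*(-92 + Z(-7, f(1))) = 42*(-92 + (-7 + (-5 + 2*1²))²) = 42*(-92 + (-7 + (-5 + 2*1))²) = 42*(-92 + (-7 + (-5 + 2))²) = 42*(-92 + (-7 - 3)²) = 42*(-92 + (-10)²) = 42*(-92 + 100) = 42*8 = 336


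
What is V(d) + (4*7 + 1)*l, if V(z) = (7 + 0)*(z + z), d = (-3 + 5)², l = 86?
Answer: 2550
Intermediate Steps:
d = 4 (d = 2² = 4)
V(z) = 14*z (V(z) = 7*(2*z) = 14*z)
V(d) + (4*7 + 1)*l = 14*4 + (4*7 + 1)*86 = 56 + (28 + 1)*86 = 56 + 29*86 = 56 + 2494 = 2550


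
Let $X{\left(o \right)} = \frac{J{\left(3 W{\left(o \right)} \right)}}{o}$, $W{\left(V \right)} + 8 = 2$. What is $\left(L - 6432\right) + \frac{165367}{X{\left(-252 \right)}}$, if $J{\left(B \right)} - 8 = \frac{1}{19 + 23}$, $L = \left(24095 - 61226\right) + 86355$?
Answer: $- \frac{1735823424}{337} \approx -5.1508 \cdot 10^{6}$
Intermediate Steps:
$W{\left(V \right)} = -6$ ($W{\left(V \right)} = -8 + 2 = -6$)
$L = 49224$ ($L = -37131 + 86355 = 49224$)
$J{\left(B \right)} = \frac{337}{42}$ ($J{\left(B \right)} = 8 + \frac{1}{19 + 23} = 8 + \frac{1}{42} = \frac{337}{42}$)
$X{\left(o \right)} = \frac{337}{42 o}$
$\left(L - 6432\right) + \frac{165367}{X{\left(-252 \right)}} = \left(49224 - 6432\right) + \frac{165367}{\frac{337}{42} \frac{1}{-252}} = 42792 + \frac{165367}{\frac{337}{42} \left(- \frac{1}{252}\right)} = 42792 + \frac{165367}{- \frac{337}{10584}} = 42792 + 165367 \left(- \frac{10584}{337}\right) = 42792 - \frac{1750244328}{337} = - \frac{1735823424}{337}$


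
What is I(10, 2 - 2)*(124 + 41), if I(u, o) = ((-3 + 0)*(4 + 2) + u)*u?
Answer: -13200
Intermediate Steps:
I(u, o) = u*(-18 + u) (I(u, o) = (-3*6 + u)*u = (-18 + u)*u = u*(-18 + u))
I(10, 2 - 2)*(124 + 41) = (10*(-18 + 10))*(124 + 41) = (10*(-8))*165 = -80*165 = -13200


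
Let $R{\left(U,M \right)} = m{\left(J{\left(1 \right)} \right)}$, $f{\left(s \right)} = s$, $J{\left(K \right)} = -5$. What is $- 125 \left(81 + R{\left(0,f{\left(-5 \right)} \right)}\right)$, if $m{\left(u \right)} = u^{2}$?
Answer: $-13250$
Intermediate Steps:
$R{\left(U,M \right)} = 25$ ($R{\left(U,M \right)} = \left(-5\right)^{2} = 25$)
$- 125 \left(81 + R{\left(0,f{\left(-5 \right)} \right)}\right) = - 125 \left(81 + 25\right) = \left(-125\right) 106 = -13250$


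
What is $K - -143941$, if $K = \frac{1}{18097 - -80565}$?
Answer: $\frac{14201506943}{98662} \approx 1.4394 \cdot 10^{5}$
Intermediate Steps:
$K = \frac{1}{98662}$ ($K = \frac{1}{18097 + 80565} = \frac{1}{98662} \approx 1.0136 \cdot 10^{-5}$)
$K - -143941 = \frac{1}{98662} - -143941 = \frac{1}{98662} + 143941 = \frac{14201506943}{98662}$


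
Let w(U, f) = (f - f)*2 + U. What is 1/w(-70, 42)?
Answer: -1/70 ≈ -0.014286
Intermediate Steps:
w(U, f) = U (w(U, f) = 0*2 + U = 0 + U = U)
1/w(-70, 42) = 1/(-70) = -1/70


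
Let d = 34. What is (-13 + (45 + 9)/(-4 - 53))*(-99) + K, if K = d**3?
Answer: 773011/19 ≈ 40685.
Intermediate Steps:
K = 39304 (K = 34**3 = 39304)
(-13 + (45 + 9)/(-4 - 53))*(-99) + K = (-13 + (45 + 9)/(-4 - 53))*(-99) + 39304 = (-13 + 54/(-57))*(-99) + 39304 = (-13 + 54*(-1/57))*(-99) + 39304 = (-13 - 18/19)*(-99) + 39304 = -265/19*(-99) + 39304 = 26235/19 + 39304 = 773011/19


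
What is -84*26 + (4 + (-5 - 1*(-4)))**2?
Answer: -2175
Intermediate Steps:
-84*26 + (4 + (-5 - 1*(-4)))**2 = -2184 + (4 + (-5 + 4))**2 = -2184 + (4 - 1)**2 = -2184 + 3**2 = -2184 + 9 = -2175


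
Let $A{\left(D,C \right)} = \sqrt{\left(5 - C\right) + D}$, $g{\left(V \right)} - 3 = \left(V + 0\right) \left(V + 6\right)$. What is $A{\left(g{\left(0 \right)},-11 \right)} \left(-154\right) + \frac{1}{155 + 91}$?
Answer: $\frac{1}{246} - 154 \sqrt{19} \approx -671.27$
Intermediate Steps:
$g{\left(V \right)} = 3 + V \left(6 + V\right)$ ($g{\left(V \right)} = 3 + \left(V + 0\right) \left(V + 6\right) = 3 + V \left(6 + V\right)$)
$A{\left(D,C \right)} = \sqrt{5 + D - C}$
$A{\left(g{\left(0 \right)},-11 \right)} \left(-154\right) + \frac{1}{155 + 91} = \sqrt{5 + \left(3 + 0^{2} + 6 \cdot 0\right) - -11} \left(-154\right) + \frac{1}{155 + 91} = \sqrt{5 + \left(3 + 0 + 0\right) + 11} \left(-154\right) + \frac{1}{246} = \sqrt{5 + 3 + 11} \left(-154\right) + \frac{1}{246} = \sqrt{19} \left(-154\right) + \frac{1}{246} = - 154 \sqrt{19} + \frac{1}{246} = \frac{1}{246} - 154 \sqrt{19}$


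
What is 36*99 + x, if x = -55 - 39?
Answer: 3470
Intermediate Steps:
x = -94
36*99 + x = 36*99 - 94 = 3564 - 94 = 3470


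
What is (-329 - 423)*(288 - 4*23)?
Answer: -147392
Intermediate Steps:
(-329 - 423)*(288 - 4*23) = -752*(288 - 92) = -752*196 = -147392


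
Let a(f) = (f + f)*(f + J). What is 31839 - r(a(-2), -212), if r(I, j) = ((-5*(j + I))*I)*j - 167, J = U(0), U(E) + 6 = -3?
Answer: 7867526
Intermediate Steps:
U(E) = -9 (U(E) = -6 - 3 = -9)
J = -9
a(f) = 2*f*(-9 + f) (a(f) = (f + f)*(f - 9) = (2*f)*(-9 + f) = 2*f*(-9 + f))
r(I, j) = -167 + I*j*(-5*I - 5*j) (r(I, j) = ((-5*(I + j))*I)*j - 167 = ((-5*I - 5*j)*I)*j - 167 = (I*(-5*I - 5*j))*j - 167 = I*j*(-5*I - 5*j) - 167 = -167 + I*j*(-5*I - 5*j))
31839 - r(a(-2), -212) = 31839 - (-167 - 5*2*(-2)*(-9 - 2)*(-212)**2 - 5*(-212)*(2*(-2)*(-9 - 2))**2) = 31839 - (-167 - 5*2*(-2)*(-11)*44944 - 5*(-212)*(2*(-2)*(-11))**2) = 31839 - (-167 - 5*44*44944 - 5*(-212)*44**2) = 31839 - (-167 - 9887680 - 5*(-212)*1936) = 31839 - (-167 - 9887680 + 2052160) = 31839 - 1*(-7835687) = 31839 + 7835687 = 7867526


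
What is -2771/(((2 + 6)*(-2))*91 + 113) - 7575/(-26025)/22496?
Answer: 1272404235/616682848 ≈ 2.0633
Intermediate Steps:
-2771/(((2 + 6)*(-2))*91 + 113) - 7575/(-26025)/22496 = -2771/((8*(-2))*91 + 113) - 7575*(-1/26025)*(1/22496) = -2771/(-16*91 + 113) + (101/347)*(1/22496) = -2771/(-1456 + 113) + 101/7806112 = -2771/(-1343) + 101/7806112 = -2771*(-1/1343) + 101/7806112 = 163/79 + 101/7806112 = 1272404235/616682848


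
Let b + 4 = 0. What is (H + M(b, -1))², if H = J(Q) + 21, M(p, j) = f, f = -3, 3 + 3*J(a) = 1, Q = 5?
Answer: 2704/9 ≈ 300.44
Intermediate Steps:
b = -4 (b = -4 + 0 = -4)
J(a) = -⅔ (J(a) = -1 + (⅓)*1 = -1 + ⅓ = -⅔)
M(p, j) = -3
H = 61/3 (H = -⅔ + 21 = 61/3 ≈ 20.333)
(H + M(b, -1))² = (61/3 - 3)² = (52/3)² = 2704/9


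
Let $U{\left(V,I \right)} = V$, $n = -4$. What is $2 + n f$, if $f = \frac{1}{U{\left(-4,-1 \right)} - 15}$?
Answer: $\frac{42}{19} \approx 2.2105$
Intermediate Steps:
$f = - \frac{1}{19}$ ($f = \frac{1}{-4 - 15} = \frac{1}{-19} = - \frac{1}{19} \approx -0.052632$)
$2 + n f = 2 - - \frac{4}{19} = 2 + \frac{4}{19} = \frac{42}{19}$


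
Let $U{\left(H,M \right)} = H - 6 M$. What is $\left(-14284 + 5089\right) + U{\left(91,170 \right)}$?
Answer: $-10124$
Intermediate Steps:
$\left(-14284 + 5089\right) + U{\left(91,170 \right)} = \left(-14284 + 5089\right) + \left(91 - 1020\right) = -9195 + \left(91 - 1020\right) = -9195 - 929 = -10124$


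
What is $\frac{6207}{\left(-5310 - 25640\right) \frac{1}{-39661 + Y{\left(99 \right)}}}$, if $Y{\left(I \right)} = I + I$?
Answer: $\frac{244946841}{30950} \approx 7914.3$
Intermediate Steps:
$Y{\left(I \right)} = 2 I$
$\frac{6207}{\left(-5310 - 25640\right) \frac{1}{-39661 + Y{\left(99 \right)}}} = \frac{6207}{\left(-5310 - 25640\right) \frac{1}{-39661 + 2 \cdot 99}} = \frac{6207}{\left(-30950\right) \frac{1}{-39661 + 198}} = \frac{6207}{\left(-30950\right) \frac{1}{-39463}} = \frac{6207}{\left(-30950\right) \left(- \frac{1}{39463}\right)} = \frac{6207}{\frac{30950}{39463}} = 6207 \cdot \frac{39463}{30950} = \frac{244946841}{30950}$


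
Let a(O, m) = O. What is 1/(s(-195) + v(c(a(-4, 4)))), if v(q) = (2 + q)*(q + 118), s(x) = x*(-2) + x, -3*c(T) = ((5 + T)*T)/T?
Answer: 9/3520 ≈ 0.0025568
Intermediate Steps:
c(T) = -5/3 - T/3 (c(T) = -(5 + T)*T/(3*T) = -T*(5 + T)/(3*T) = -(5 + T)/3 = -5/3 - T/3)
s(x) = -x (s(x) = -2*x + x = -x)
v(q) = (2 + q)*(118 + q)
1/(s(-195) + v(c(a(-4, 4)))) = 1/(-1*(-195) + (236 + (-5/3 - ⅓*(-4))² + 120*(-5/3 - ⅓*(-4)))) = 1/(195 + (236 + (-5/3 + 4/3)² + 120*(-5/3 + 4/3))) = 1/(195 + (236 + (-⅓)² + 120*(-⅓))) = 1/(195 + (236 + ⅑ - 40)) = 1/(195 + 1765/9) = 1/(3520/9) = 9/3520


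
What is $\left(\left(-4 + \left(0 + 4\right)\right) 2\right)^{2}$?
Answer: $0$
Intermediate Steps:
$\left(\left(-4 + \left(0 + 4\right)\right) 2\right)^{2} = \left(\left(-4 + 4\right) 2\right)^{2} = \left(0 \cdot 2\right)^{2} = 0^{2} = 0$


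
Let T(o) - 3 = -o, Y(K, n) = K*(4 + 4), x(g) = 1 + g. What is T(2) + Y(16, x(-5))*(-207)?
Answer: -26495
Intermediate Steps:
Y(K, n) = 8*K (Y(K, n) = K*8 = 8*K)
T(o) = 3 - o
T(2) + Y(16, x(-5))*(-207) = (3 - 1*2) + (8*16)*(-207) = (3 - 2) + 128*(-207) = 1 - 26496 = -26495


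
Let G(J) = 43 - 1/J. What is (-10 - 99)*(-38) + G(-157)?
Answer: 657046/157 ≈ 4185.0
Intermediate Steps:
(-10 - 99)*(-38) + G(-157) = (-10 - 99)*(-38) + (43 - 1/(-157)) = -109*(-38) + (43 - 1*(-1/157)) = 4142 + (43 + 1/157) = 4142 + 6752/157 = 657046/157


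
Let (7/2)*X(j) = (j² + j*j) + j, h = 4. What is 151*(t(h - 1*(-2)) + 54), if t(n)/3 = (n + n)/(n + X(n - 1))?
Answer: 319365/38 ≈ 8404.3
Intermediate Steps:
X(j) = 2*j/7 + 4*j²/7 (X(j) = 2*((j² + j*j) + j)/7 = 2*((j² + j²) + j)/7 = 2*(2*j² + j)/7 = 2*(j + 2*j²)/7 = 2*j/7 + 4*j²/7)
t(n) = 6*n/(n + 2*(-1 + n)*(-1 + 2*n)/7) (t(n) = 3*((n + n)/(n + 2*(n - 1)*(1 + 2*(n - 1))/7)) = 3*((2*n)/(n + 2*(-1 + n)*(1 + 2*(-1 + n))/7)) = 3*((2*n)/(n + 2*(-1 + n)*(1 + (-2 + 2*n))/7)) = 3*((2*n)/(n + 2*(-1 + n)*(-1 + 2*n)/7)) = 3*(2*n/(n + 2*(-1 + n)*(-1 + 2*n)/7)) = 6*n/(n + 2*(-1 + n)*(-1 + 2*n)/7))
151*(t(h - 1*(-2)) + 54) = 151*(42*(4 - 1*(-2))/(2 + (4 - 1*(-2)) + 4*(4 - 1*(-2))²) + 54) = 151*(42*(4 + 2)/(2 + (4 + 2) + 4*(4 + 2)²) + 54) = 151*(42*6/(2 + 6 + 4*6²) + 54) = 151*(42*6/(2 + 6 + 4*36) + 54) = 151*(42*6/(2 + 6 + 144) + 54) = 151*(42*6/152 + 54) = 151*(42*6*(1/152) + 54) = 151*(63/38 + 54) = 151*(2115/38) = 319365/38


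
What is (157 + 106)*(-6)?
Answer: -1578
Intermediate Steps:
(157 + 106)*(-6) = 263*(-6) = -1578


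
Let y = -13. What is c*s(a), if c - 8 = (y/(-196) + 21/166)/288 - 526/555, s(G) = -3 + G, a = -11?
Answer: -6113183737/61911360 ≈ -98.741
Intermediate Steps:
c = 6113183737/866759040 (c = 8 + ((-13/(-196) + 21/166)/288 - 526/555) = 8 + ((-13*(-1/196) + 21*(1/166))*(1/288) - 526*1/555) = 8 + ((13/196 + 21/166)*(1/288) - 526/555) = 8 + ((3137/16268)*(1/288) - 526/555) = 8 + (3137/4685184 - 526/555) = 8 - 820888583/866759040 = 6113183737/866759040 ≈ 7.0529)
c*s(a) = 6113183737*(-3 - 11)/866759040 = (6113183737/866759040)*(-14) = -6113183737/61911360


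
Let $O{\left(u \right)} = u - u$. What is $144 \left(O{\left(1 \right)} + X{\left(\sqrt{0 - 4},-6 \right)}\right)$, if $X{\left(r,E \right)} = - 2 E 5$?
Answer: $8640$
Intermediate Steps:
$X{\left(r,E \right)} = - 10 E$
$O{\left(u \right)} = 0$
$144 \left(O{\left(1 \right)} + X{\left(\sqrt{0 - 4},-6 \right)}\right) = 144 \left(0 - -60\right) = 144 \left(0 + 60\right) = 144 \cdot 60 = 8640$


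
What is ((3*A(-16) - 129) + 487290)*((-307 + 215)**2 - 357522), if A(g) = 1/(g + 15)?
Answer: -170046397164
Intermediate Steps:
A(g) = 1/(15 + g)
((3*A(-16) - 129) + 487290)*((-307 + 215)**2 - 357522) = ((3/(15 - 16) - 129) + 487290)*((-307 + 215)**2 - 357522) = ((3/(-1) - 129) + 487290)*((-92)**2 - 357522) = ((3*(-1) - 129) + 487290)*(8464 - 357522) = ((-3 - 129) + 487290)*(-349058) = (-132 + 487290)*(-349058) = 487158*(-349058) = -170046397164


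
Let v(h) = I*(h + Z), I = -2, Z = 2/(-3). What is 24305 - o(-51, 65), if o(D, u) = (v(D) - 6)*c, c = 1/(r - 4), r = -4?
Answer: 145903/6 ≈ 24317.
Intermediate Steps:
Z = -⅔ (Z = 2*(-⅓) = -⅔ ≈ -0.66667)
v(h) = 4/3 - 2*h (v(h) = -2*(h - ⅔) = -2*(-⅔ + h) = 4/3 - 2*h)
c = -⅛ (c = 1/(-4 - 4) = 1/(-8) = -⅛ ≈ -0.12500)
o(D, u) = 7/12 + D/4 (o(D, u) = ((4/3 - 2*D) - 6)*(-⅛) = (-14/3 - 2*D)*(-⅛) = 7/12 + D/4)
24305 - o(-51, 65) = 24305 - (7/12 + (¼)*(-51)) = 24305 - (7/12 - 51/4) = 24305 - 1*(-73/6) = 24305 + 73/6 = 145903/6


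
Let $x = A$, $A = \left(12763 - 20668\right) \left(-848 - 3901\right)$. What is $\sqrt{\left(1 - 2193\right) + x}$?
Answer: $\sqrt{37538653} \approx 6126.9$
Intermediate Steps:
$A = 37540845$ ($A = \left(-7905\right) \left(-4749\right) = 37540845$)
$x = 37540845$
$\sqrt{\left(1 - 2193\right) + x} = \sqrt{\left(1 - 2193\right) + 37540845} = \sqrt{-2192 + 37540845} = \sqrt{37538653}$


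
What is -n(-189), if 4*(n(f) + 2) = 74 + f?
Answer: 123/4 ≈ 30.750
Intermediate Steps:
n(f) = 33/2 + f/4 (n(f) = -2 + (74 + f)/4 = -2 + (37/2 + f/4) = 33/2 + f/4)
-n(-189) = -(33/2 + (1/4)*(-189)) = -(33/2 - 189/4) = -1*(-123/4) = 123/4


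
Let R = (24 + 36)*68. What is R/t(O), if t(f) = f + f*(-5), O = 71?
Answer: -1020/71 ≈ -14.366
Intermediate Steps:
t(f) = -4*f (t(f) = f - 5*f = -4*f)
R = 4080 (R = 60*68 = 4080)
R/t(O) = 4080/((-4*71)) = 4080/(-284) = 4080*(-1/284) = -1020/71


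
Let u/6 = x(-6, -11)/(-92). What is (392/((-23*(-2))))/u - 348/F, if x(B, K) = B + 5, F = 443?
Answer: 172612/1329 ≈ 129.88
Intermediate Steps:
x(B, K) = 5 + B
u = 3/46 (u = 6*((5 - 6)/(-92)) = 6*(-1*(-1/92)) = 6*(1/92) = 3/46 ≈ 0.065217)
(392/((-23*(-2))))/u - 348/F = (392/((-23*(-2))))/(3/46) - 348/443 = (392/46)*(46/3) - 348*1/443 = (392*(1/46))*(46/3) - 348/443 = (196/23)*(46/3) - 348/443 = 392/3 - 348/443 = 172612/1329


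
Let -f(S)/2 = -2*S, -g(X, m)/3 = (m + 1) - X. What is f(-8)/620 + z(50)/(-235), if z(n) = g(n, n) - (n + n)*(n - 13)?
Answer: 114417/7285 ≈ 15.706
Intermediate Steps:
g(X, m) = -3 - 3*m + 3*X (g(X, m) = -3*((m + 1) - X) = -3*((1 + m) - X) = -3*(1 + m - X) = -3 - 3*m + 3*X)
f(S) = 4*S (f(S) = -(-4)*S = 4*S)
z(n) = -3 - 2*n*(-13 + n) (z(n) = (-3 - 3*n + 3*n) - (n + n)*(n - 13) = -3 - 2*n*(-13 + n))
f(-8)/620 + z(50)/(-235) = (4*(-8))/620 + (-3 - 2*50² + 26*50)/(-235) = -32*1/620 + (-3 - 2*2500 + 1300)*(-1/235) = -8/155 + (-3 - 5000 + 1300)*(-1/235) = -8/155 - 3703*(-1/235) = -8/155 + 3703/235 = 114417/7285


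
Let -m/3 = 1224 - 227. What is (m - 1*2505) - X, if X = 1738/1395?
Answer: -7668658/1395 ≈ -5497.2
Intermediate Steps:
m = -2991 (m = -3*(1224 - 227) = -3*997 = -2991)
X = 1738/1395 (X = 1738*(1/1395) = 1738/1395 ≈ 1.2459)
(m - 1*2505) - X = (-2991 - 1*2505) - 1*1738/1395 = (-2991 - 2505) - 1738/1395 = -5496 - 1738/1395 = -7668658/1395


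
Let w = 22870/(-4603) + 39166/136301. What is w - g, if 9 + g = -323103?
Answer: 202715432618564/627393503 ≈ 3.2311e+5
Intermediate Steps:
g = -323112 (g = -9 - 323103 = -323112)
w = -2936922772/627393503 (w = 22870*(-1/4603) + 39166*(1/136301) = -22870/4603 + 39166/136301 = -2936922772/627393503 ≈ -4.6812)
w - g = -2936922772/627393503 - 1*(-323112) = -2936922772/627393503 + 323112 = 202715432618564/627393503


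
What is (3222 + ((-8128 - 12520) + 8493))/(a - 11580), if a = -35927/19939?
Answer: 178115087/230929547 ≈ 0.77130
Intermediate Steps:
a = -35927/19939 (a = -35927*1/19939 = -35927/19939 ≈ -1.8018)
(3222 + ((-8128 - 12520) + 8493))/(a - 11580) = (3222 + ((-8128 - 12520) + 8493))/(-35927/19939 - 11580) = (3222 + (-20648 + 8493))/(-230929547/19939) = (3222 - 12155)*(-19939/230929547) = -8933*(-19939/230929547) = 178115087/230929547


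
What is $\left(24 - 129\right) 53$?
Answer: $-5565$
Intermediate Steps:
$\left(24 - 129\right) 53 = \left(-105\right) 53 = -5565$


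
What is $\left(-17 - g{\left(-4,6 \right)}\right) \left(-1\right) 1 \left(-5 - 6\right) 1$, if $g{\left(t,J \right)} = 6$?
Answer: $-253$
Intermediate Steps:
$\left(-17 - g{\left(-4,6 \right)}\right) \left(-1\right) 1 \left(-5 - 6\right) 1 = \left(-17 - 6\right) \left(-1\right) 1 \left(-5 - 6\right) 1 = \left(-17 - 6\right) \left(- (-5 - 6)\right) 1 = - 23 \left(\left(-1\right) \left(-11\right)\right) 1 = \left(-23\right) 11 \cdot 1 = \left(-253\right) 1 = -253$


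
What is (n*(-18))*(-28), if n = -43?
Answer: -21672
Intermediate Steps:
(n*(-18))*(-28) = -43*(-18)*(-28) = 774*(-28) = -21672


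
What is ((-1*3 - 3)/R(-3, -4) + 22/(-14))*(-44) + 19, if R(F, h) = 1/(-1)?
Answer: -1231/7 ≈ -175.86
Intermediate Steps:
R(F, h) = -1
((-1*3 - 3)/R(-3, -4) + 22/(-14))*(-44) + 19 = ((-1*3 - 3)/(-1) + 22/(-14))*(-44) + 19 = ((-3 - 3)*(-1) + 22*(-1/14))*(-44) + 19 = (-6*(-1) - 11/7)*(-44) + 19 = (6 - 11/7)*(-44) + 19 = (31/7)*(-44) + 19 = -1364/7 + 19 = -1231/7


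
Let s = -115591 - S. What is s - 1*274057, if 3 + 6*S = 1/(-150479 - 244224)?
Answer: -461385111577/1184109 ≈ -3.8965e+5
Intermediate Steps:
S = -592055/1184109 (S = -½ + 1/(6*(-150479 - 244224)) = -½ + (⅙)/(-394703) = -½ + (⅙)*(-1/394703) = -½ - 1/2368218 = -592055/1184109 ≈ -0.50000)
s = -136871751364/1184109 (s = -115591 - 1*(-592055/1184109) = -115591 + 592055/1184109 = -136871751364/1184109 ≈ -1.1559e+5)
s - 1*274057 = -136871751364/1184109 - 1*274057 = -136871751364/1184109 - 274057 = -461385111577/1184109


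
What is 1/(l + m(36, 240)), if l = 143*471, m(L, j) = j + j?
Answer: 1/67833 ≈ 1.4742e-5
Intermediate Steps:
m(L, j) = 2*j
l = 67353
1/(l + m(36, 240)) = 1/(67353 + 2*240) = 1/(67353 + 480) = 1/67833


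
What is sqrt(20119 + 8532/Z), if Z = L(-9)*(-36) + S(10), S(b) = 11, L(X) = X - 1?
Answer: sqrt(2772364651)/371 ≈ 141.92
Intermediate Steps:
L(X) = -1 + X
Z = 371 (Z = (-1 - 9)*(-36) + 11 = -10*(-36) + 11 = 360 + 11 = 371)
sqrt(20119 + 8532/Z) = sqrt(20119 + 8532/371) = sqrt(7472681/371) = sqrt(2772364651)/371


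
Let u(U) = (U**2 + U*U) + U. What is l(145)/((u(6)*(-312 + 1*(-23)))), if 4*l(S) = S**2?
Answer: -4205/20904 ≈ -0.20116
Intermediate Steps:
u(U) = U + 2*U**2 (u(U) = (U**2 + U**2) + U = 2*U**2 + U = U + 2*U**2)
l(S) = S**2/4
l(145)/((u(6)*(-312 + 1*(-23)))) = ((1/4)*145**2)/(((6*(1 + 2*6))*(-312 + 1*(-23)))) = ((1/4)*21025)/(((6*(1 + 12))*(-312 - 23))) = 21025/(4*(((6*13)*(-335)))) = 21025/(4*((78*(-335)))) = (21025/4)/(-26130) = (21025/4)*(-1/26130) = -4205/20904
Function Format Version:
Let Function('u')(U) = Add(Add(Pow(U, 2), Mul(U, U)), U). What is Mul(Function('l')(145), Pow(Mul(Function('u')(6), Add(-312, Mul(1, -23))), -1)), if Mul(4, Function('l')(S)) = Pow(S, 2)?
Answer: Rational(-4205, 20904) ≈ -0.20116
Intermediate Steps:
Function('u')(U) = Add(U, Mul(2, Pow(U, 2))) (Function('u')(U) = Add(Add(Pow(U, 2), Pow(U, 2)), U) = Add(Mul(2, Pow(U, 2)), U) = Add(U, Mul(2, Pow(U, 2))))
Function('l')(S) = Mul(Rational(1, 4), Pow(S, 2))
Mul(Function('l')(145), Pow(Mul(Function('u')(6), Add(-312, Mul(1, -23))), -1)) = Mul(Mul(Rational(1, 4), Pow(145, 2)), Pow(Mul(Mul(6, Add(1, Mul(2, 6))), Add(-312, Mul(1, -23))), -1)) = Mul(Mul(Rational(1, 4), 21025), Pow(Mul(Mul(6, Add(1, 12)), Add(-312, -23)), -1)) = Mul(Rational(21025, 4), Pow(Mul(Mul(6, 13), -335), -1)) = Mul(Rational(21025, 4), Pow(Mul(78, -335), -1)) = Mul(Rational(21025, 4), Pow(-26130, -1)) = Mul(Rational(21025, 4), Rational(-1, 26130)) = Rational(-4205, 20904)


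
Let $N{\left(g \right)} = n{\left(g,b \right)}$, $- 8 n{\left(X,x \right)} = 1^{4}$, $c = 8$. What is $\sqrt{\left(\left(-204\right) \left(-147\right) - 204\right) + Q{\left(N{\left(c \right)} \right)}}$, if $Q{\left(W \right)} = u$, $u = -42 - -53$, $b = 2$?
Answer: $\sqrt{29795} \approx 172.61$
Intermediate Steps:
$n{\left(X,x \right)} = - \frac{1}{8}$ ($n{\left(X,x \right)} = - \frac{1^{4}}{8} = \left(- \frac{1}{8}\right) 1 = - \frac{1}{8}$)
$N{\left(g \right)} = - \frac{1}{8}$
$u = 11$ ($u = -42 + 53 = 11$)
$Q{\left(W \right)} = 11$
$\sqrt{\left(\left(-204\right) \left(-147\right) - 204\right) + Q{\left(N{\left(c \right)} \right)}} = \sqrt{\left(\left(-204\right) \left(-147\right) - 204\right) + 11} = \sqrt{\left(29988 - 204\right) + 11} = \sqrt{29784 + 11} = \sqrt{29795}$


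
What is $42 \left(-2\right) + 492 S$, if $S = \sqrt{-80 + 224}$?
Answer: $5820$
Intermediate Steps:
$S = 12$ ($S = \sqrt{144} = 12$)
$42 \left(-2\right) + 492 S = 42 \left(-2\right) + 492 \cdot 12 = -84 + 5904 = 5820$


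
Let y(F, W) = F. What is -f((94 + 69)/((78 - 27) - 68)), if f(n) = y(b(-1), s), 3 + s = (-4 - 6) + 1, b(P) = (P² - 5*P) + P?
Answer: -5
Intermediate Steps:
b(P) = P² - 4*P
s = -12 (s = -3 + ((-4 - 6) + 1) = -3 + (-10 + 1) = -3 - 9 = -12)
f(n) = 5 (f(n) = -(-4 - 1) = -1*(-5) = 5)
-f((94 + 69)/((78 - 27) - 68)) = -1*5 = -5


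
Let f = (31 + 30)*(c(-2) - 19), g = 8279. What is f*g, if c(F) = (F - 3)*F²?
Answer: -19695741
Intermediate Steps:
c(F) = F²*(-3 + F) (c(F) = (-3 + F)*F² = F²*(-3 + F))
f = -2379 (f = (31 + 30)*((-2)²*(-3 - 2) - 19) = 61*(4*(-5) - 19) = 61*(-20 - 19) = 61*(-39) = -2379)
f*g = -2379*8279 = -19695741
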